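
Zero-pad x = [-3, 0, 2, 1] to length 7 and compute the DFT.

Original 4-point DFT: [0, -5+1i, -2, -5-1i]
Zero-padded 7-point DFT provides frequency interpolation.

DFT_7([x, 0, ...]) = [0, -4.3460-2.3837i, -4.1784+1.6496i, -1.9755+0.5887i, -1.9755-0.5887i, -4.1784-1.6496i, -4.3460+2.3837i]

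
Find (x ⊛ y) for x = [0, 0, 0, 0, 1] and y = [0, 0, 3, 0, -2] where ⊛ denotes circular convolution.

(x ⊛ y)[n] = Σ(m=0 to 4) x[m] · y[(n-m) mod 5]

Computing each output sample:
(x ⊛ y)[0] = 0
(x ⊛ y)[1] = 3
(x ⊛ y)[2] = 0
(x ⊛ y)[3] = -2
(x ⊛ y)[4] = 0

x ⊛ y = [0, 3, 0, -2, 0]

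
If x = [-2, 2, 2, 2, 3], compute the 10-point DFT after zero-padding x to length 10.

Original 5-point DFT: [7, -3.6910+0.9511i, -4.8090+0.5878i, -4.8090-0.5878i, -3.6910-0.9511i]
Zero-padded 10-point DFT provides frequency interpolation.

DFT_10([x, 0, ...]) = [7, -2.8090-6.7432i, -3.6910+0.9511i, -1.6910-2.4041i, -4.8090+0.5878i, -1, -4.8090-0.5878i, -1.6910+2.4041i, -3.6910-0.9511i, -2.8090+6.7432i]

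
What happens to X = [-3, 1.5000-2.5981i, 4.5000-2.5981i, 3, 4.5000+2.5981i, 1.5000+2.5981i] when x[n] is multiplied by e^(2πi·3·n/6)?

Modulation property: DFT(ω_6^(-3n)·x[n]) = X[(k-3) mod 6], so circularly shift X by 3 positions.

X[k-3] = [3, 4.5000+2.5981i, 1.5000+2.5981i, -3, 1.5000-2.5981i, 4.5000-2.5981i]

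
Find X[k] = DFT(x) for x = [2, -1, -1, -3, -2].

X[k] = Σ(n=0 to 4) x[n] · ω_5^(nk)
where ω_5 = e^(-2πi/5)

Computing each X[k]:
X[0] = -5
X[1] = 4.3090-2.1266i
X[2] = 3.1910+1.3143i
X[3] = 3.1910-1.3143i
X[4] = 4.3090+2.1266i

X = [-5, 4.3090-2.1266i, 3.1910+1.3143i, 3.1910-1.3143i, 4.3090+2.1266i]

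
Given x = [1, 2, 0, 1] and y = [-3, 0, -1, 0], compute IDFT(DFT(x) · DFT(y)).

(x ⊛ y)[n] = Σ(m=0 to 3) x[m] · y[(n-m) mod 4]

Computing each output sample:
(x ⊛ y)[0] = -3
(x ⊛ y)[1] = -7
(x ⊛ y)[2] = -1
(x ⊛ y)[3] = -5

x ⊛ y = [-3, -7, -1, -5]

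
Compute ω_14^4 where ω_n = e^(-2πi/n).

ω_14^4 = e^(-2πi·4/14)
= cos(-2π·4/14) + i·sin(-2π·4/14)
= cos(-8π/14) + i·sin(-8π/14)

ω_14^4 = cos(-8π/14) + i·sin(-8π/14) = -0.2225-0.9749i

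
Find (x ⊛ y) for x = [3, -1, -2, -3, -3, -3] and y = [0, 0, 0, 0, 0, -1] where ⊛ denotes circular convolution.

(x ⊛ y)[n] = Σ(m=0 to 5) x[m] · y[(n-m) mod 6]

Computing each output sample:
(x ⊛ y)[0] = 1
(x ⊛ y)[1] = 2
(x ⊛ y)[2] = 3
(x ⊛ y)[3] = 3
(x ⊛ y)[4] = 3
(x ⊛ y)[5] = -3

x ⊛ y = [1, 2, 3, 3, 3, -3]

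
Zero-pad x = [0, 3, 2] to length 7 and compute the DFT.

Original 3-point DFT: [5, -2.5000-0.8660i, -2.5000+0.8660i]
Zero-padded 7-point DFT provides frequency interpolation.

DFT_7([x, 0, ...]) = [5, 1.4254-4.2954i, -2.4695-2.0570i, -1.4559+0.2620i, -1.4559-0.2620i, -2.4695+2.0570i, 1.4254+4.2954i]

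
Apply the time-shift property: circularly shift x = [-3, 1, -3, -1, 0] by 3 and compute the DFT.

Time shift by 3: X_shifted[k] = ω_5^(3k) · X[k]
Shifted x = [-3, -1, 0, -3, 1]

DFT(x[n-3]) = [-6, -0.5729+0.1388i, -3.9271+4.0287i, -3.9271-4.0287i, -0.5729-0.1388i]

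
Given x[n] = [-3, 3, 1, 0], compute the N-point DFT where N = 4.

X[k] = Σ(n=0 to 3) x[n] · ω_4^(nk)
where ω_4 = e^(-2πi/4)

Computing each X[k]:
X[0] = 1
X[1] = -4-3i
X[2] = -5
X[3] = -4+3i

X = [1, -4-3i, -5, -4+3i]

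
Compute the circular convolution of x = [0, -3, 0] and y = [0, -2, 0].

(x ⊛ y)[n] = Σ(m=0 to 2) x[m] · y[(n-m) mod 3]

Computing each output sample:
(x ⊛ y)[0] = 0
(x ⊛ y)[1] = 0
(x ⊛ y)[2] = 6

x ⊛ y = [0, 0, 6]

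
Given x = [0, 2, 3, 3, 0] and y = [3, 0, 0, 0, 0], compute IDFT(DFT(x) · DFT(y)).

(x ⊛ y)[n] = Σ(m=0 to 4) x[m] · y[(n-m) mod 5]

Computing each output sample:
(x ⊛ y)[0] = 0
(x ⊛ y)[1] = 6
(x ⊛ y)[2] = 9
(x ⊛ y)[3] = 9
(x ⊛ y)[4] = 0

x ⊛ y = [0, 6, 9, 9, 0]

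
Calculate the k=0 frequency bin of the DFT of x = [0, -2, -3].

X[0] = Σ(n=0 to 2) x[n] · ω_3^0 = Σ x[n]
= (0) + (-2) + (-3)

X[0] = -5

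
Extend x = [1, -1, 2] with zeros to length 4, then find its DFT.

Original 3-point DFT: [2, 0.5000+2.5981i, 0.5000-2.5981i]
Zero-padded 4-point DFT provides frequency interpolation.

DFT_4([x, 0, ...]) = [2, -1+1i, 4, -1-1i]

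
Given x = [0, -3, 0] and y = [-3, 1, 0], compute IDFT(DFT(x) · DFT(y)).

(x ⊛ y)[n] = Σ(m=0 to 2) x[m] · y[(n-m) mod 3]

Computing each output sample:
(x ⊛ y)[0] = 0
(x ⊛ y)[1] = 9
(x ⊛ y)[2] = -3

x ⊛ y = [0, 9, -3]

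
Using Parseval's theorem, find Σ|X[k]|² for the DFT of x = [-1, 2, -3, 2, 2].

Parseval: Σ|x[n]|² = (1/N)Σ|X[k]|², so Σ|X[k]|² = N·Σ|x[n]|² = 5·22.0000

Σ|X[k]|² = N·Σ|x[n]|² = 5·22.0000 = 110.0000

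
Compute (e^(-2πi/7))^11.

Since ω_7^7 = 1, powers reduce modulo 7.
11 mod 7 = 4
So ω_7^11 = ω_7^4 = e^(-2πi·4/7)

ω_7^11 = ω_7^4 = -0.9010+0.4339i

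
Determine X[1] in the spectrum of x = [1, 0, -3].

X[1] = Σ(n=0 to 2) x[n] · ω_3^(1n) where ω_3 = e^(-2πi/3)
= (1)·ω_3^0 + (0)·ω_3^1 + (-3)·ω_3^2

X[1] = 2.5000-2.5981i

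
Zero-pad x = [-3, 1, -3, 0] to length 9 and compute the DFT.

Original 4-point DFT: [-5, -1i, -7, 1i]
Zero-padded 9-point DFT provides frequency interpolation.

DFT_9([x, 0, ...]) = [-5, -2.7549+2.3116i, -0.0073+0.0413i, -2.0000-3.4641i, -6.2378-2.2704i, -6.2378+2.2704i, -2.0000+3.4641i, -0.0073-0.0413i, -2.7549-2.3116i]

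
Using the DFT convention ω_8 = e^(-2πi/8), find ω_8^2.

ω_8^2 = e^(-2πi·2/8)
= cos(-2π·2/8) + i·sin(-2π·2/8)
= cos(-4π/8) + i·sin(-4π/8)

ω_8^2 = cos(-4π/8) + i·sin(-4π/8) = -1i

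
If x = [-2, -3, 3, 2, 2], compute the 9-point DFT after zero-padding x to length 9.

Original 5-point DFT: [2, -6.3541+4.1675i, 0.3541+3.8900i, 0.3541-3.8900i, -6.3541-4.1675i]
Zero-padded 9-point DFT provides frequency interpolation.

DFT_9([x, 0, ...]) = [2, -6.6566-3.4422i, -4.8079+4.9460i, -1.0000+3.4641i, 2.4645+3.1920i, 2.4645-3.1920i, -1.0000-3.4641i, -4.8079-4.9460i, -6.6566+3.4422i]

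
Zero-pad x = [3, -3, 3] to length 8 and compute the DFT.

Original 3-point DFT: [3, 3.0000+5.1962i, 3.0000-5.1962i]
Zero-padded 8-point DFT provides frequency interpolation.

DFT_8([x, 0, ...]) = [3, 0.8787-0.8787i, 3i, 5.1213+5.1213i, 9, 5.1213-5.1213i, -3i, 0.8787+0.8787i]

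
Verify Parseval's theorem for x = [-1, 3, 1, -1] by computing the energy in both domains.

Time domain:
Σ|x[n]|² = |-1|² + |3|² + |1|² + |-1|² = 12.0000

Frequency domain:
(1/4)Σ|X[k]|² = (1/4)(|2|² + |-2-4i|² + |-2|² + |-2+4i|²) = (1/4)·48.0000 = 12.0000

Both sides agree, confirming Parseval's theorem.

Σ|x[n]|² = (1/N)Σ|X[k]|² = 12.0000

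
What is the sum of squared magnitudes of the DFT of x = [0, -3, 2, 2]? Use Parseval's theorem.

Parseval: Σ|x[n]|² = (1/N)Σ|X[k]|², so Σ|X[k]|² = N·Σ|x[n]|² = 4·17.0000

Σ|X[k]|² = N·Σ|x[n]|² = 4·17.0000 = 68.0000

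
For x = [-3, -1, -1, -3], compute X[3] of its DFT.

X[3] = Σ(n=0 to 3) x[n] · ω_4^(3n) where ω_4 = e^(-2πi/4)
= (-3)·ω_4^0 + (-1)·ω_4^3 + (-1)·ω_4^6 + (-3)·ω_4^9

X[3] = -2+2i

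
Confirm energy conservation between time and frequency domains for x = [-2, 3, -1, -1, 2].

Time domain:
Σ|x[n]|² = |-2|² + |3|² + |-1|² + |-1|² + |2|² = 19.0000

Frequency domain:
(1/5)Σ|X[k]|² = (1/5)(|1|² + |1.1631-0.9511i|² + |-6.6631-0.5878i|² + |-6.6631+0.5878i|² + |1.1631+0.9511i|²) = (1/5)·95.0000 = 19.0000

Both sides agree, confirming Parseval's theorem.

Σ|x[n]|² = (1/N)Σ|X[k]|² = 19.0000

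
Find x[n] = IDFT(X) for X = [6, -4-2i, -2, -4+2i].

x[n] = (1/4) Σ(k=0 to 3) X[k] · e^(2πikn/4)

Computing each x[n]:
x[0] = -1
x[1] = 3
x[2] = 3
x[3] = 1

x = [-1, 3, 3, 1]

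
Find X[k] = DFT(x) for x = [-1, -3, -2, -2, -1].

X[k] = Σ(n=0 to 4) x[n] · ω_5^(nk)
where ω_5 = e^(-2πi/5)

Computing each X[k]:
X[0] = -9
X[1] = 1.0000+1.9021i
X[2] = 1.0000+1.1756i
X[3] = 1.0000-1.1756i
X[4] = 1.0000-1.9021i

X = [-9, 1.0000+1.9021i, 1.0000+1.1756i, 1.0000-1.1756i, 1.0000-1.9021i]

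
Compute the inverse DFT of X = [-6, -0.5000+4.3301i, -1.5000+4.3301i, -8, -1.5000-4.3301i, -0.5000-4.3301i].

x[n] = (1/6) Σ(k=0 to 5) X[k] · e^(2πikn/6)

Computing each x[n]:
x[0] = -3
x[1] = -2
x[2] = -2
x[3] = 0
x[4] = -2
x[5] = 3

x = [-3, -2, -2, 0, -2, 3]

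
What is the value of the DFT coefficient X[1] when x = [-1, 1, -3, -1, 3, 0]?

X[1] = Σ(n=0 to 5) x[n] · ω_6^(1n) where ω_6 = e^(-2πi/6)
= (-1)·ω_6^0 + (1)·ω_6^1 + (-3)·ω_6^2 + (-1)·ω_6^3 + (3)·ω_6^4 + (0)·ω_6^5

X[1] = 0.5000+4.3301i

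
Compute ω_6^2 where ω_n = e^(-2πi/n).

ω_6^2 = e^(-2πi·2/6)
= cos(-2π·2/6) + i·sin(-2π·2/6)
= cos(-4π/6) + i·sin(-4π/6)

ω_6^2 = cos(-4π/6) + i·sin(-4π/6) = -0.5000-0.8660i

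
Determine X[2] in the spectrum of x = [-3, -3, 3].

X[2] = Σ(n=0 to 2) x[n] · ω_3^(2n) where ω_3 = e^(-2πi/3)
= (-3)·ω_3^0 + (-3)·ω_3^2 + (3)·ω_3^4

X[2] = -3.0000-5.1962i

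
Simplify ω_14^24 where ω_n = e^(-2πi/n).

Since ω_14^14 = 1, powers reduce modulo 14.
24 mod 14 = 10
So ω_14^24 = ω_14^10 = e^(-2πi·10/14)

ω_14^24 = ω_14^10 = -0.2225+0.9749i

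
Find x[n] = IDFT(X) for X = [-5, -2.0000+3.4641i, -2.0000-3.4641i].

x[n] = (1/3) Σ(k=0 to 2) X[k] · e^(2πikn/3)

Computing each x[n]:
x[0] = -3
x[1] = -3
x[2] = 1

x = [-3, -3, 1]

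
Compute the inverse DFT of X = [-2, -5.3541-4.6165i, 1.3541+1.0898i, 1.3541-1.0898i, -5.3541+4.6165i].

x[n] = (1/5) Σ(k=0 to 4) X[k] · e^(2πikn/5)

Computing each x[n]:
x[0] = -2
x[1] = 0
x[2] = 3
x[3] = 0
x[4] = -3

x = [-2, 0, 3, 0, -3]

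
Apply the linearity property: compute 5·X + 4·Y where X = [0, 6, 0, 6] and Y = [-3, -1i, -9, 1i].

By linearity: DFT(5x + 4y) = 5·DFT(x) + 4·DFT(y)
= 5·[0, 6, 0, 6] + 4·[-3, -1i, -9, 1i]

Computing element-wise:
Z[0] = 5·(0) + 4·(-3) = -12
Z[1] = 5·(6) + 4·(-1i) = 30-4i
Z[2] = 5·(0) + 4·(-9) = -36
Z[3] = 5·(6) + 4·(1i) = 30+4i

DFT(5x + 4y) = 5·X + 4·Y = [-12, 30-4i, -36, 30+4i]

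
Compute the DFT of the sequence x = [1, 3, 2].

X[k] = Σ(n=0 to 2) x[n] · ω_3^(nk)
where ω_3 = e^(-2πi/3)

Computing each X[k]:
X[0] = 6
X[1] = -1.5000-0.8660i
X[2] = -1.5000+0.8660i

X = [6, -1.5000-0.8660i, -1.5000+0.8660i]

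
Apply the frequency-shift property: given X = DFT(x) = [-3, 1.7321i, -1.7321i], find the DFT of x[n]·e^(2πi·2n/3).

Modulation property: DFT(ω_3^(-2n)·x[n]) = X[(k-2) mod 3], so circularly shift X by 2 positions.

X[k-2] = [1.7321i, -1.7321i, -3]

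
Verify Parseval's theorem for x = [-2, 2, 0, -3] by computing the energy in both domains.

Time domain:
Σ|x[n]|² = |-2|² + |2|² + |0|² + |-3|² = 17.0000

Frequency domain:
(1/4)Σ|X[k]|² = (1/4)(|-3|² + |-2-5i|² + |-1|² + |-2+5i|²) = (1/4)·68.0000 = 17.0000

Both sides agree, confirming Parseval's theorem.

Σ|x[n]|² = (1/N)Σ|X[k]|² = 17.0000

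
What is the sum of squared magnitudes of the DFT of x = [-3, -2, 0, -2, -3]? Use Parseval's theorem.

Parseval: Σ|x[n]|² = (1/N)Σ|X[k]|², so Σ|X[k]|² = N·Σ|x[n]|² = 5·26.0000

Σ|X[k]|² = N·Σ|x[n]|² = 5·26.0000 = 130.0000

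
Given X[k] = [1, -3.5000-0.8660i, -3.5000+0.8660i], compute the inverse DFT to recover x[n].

x[n] = (1/3) Σ(k=0 to 2) X[k] · e^(2πikn/3)

Computing each x[n]:
x[0] = -2
x[1] = 2
x[2] = 1

x = [-2, 2, 1]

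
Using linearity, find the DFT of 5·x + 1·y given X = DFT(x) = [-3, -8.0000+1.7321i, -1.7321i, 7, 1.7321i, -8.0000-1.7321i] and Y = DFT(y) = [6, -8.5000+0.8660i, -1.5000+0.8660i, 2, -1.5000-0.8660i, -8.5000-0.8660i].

By linearity: DFT(5x + 1y) = 5·DFT(x) + 1·DFT(y)
= 5·[-3, -8.0000+1.7321i, -1.7321i, 7, 1.7321i, -8.0000-1.7321i] + 1·[6, -8.5000+0.8660i, -1.5000+0.8660i, 2, -1.5000-0.8660i, -8.5000-0.8660i]

Computing element-wise:
Z[0] = 5·(-3) + 1·(6) = -9
Z[1] = 5·(-8.0000+1.7321i) + 1·(-8.5000+0.8660i) = -48.5000+9.5265i
Z[2] = 5·(-1.7321i) + 1·(-1.5000+0.8660i) = -1.5000-7.7945i
Z[3] = 5·(7) + 1·(2) = 37
Z[4] = 5·(1.7321i) + 1·(-1.5000-0.8660i) = -1.5000+7.7945i
Z[5] = 5·(-8.0000-1.7321i) + 1·(-8.5000-0.8660i) = -48.5000-9.5265i

DFT(5x + 1y) = 5·X + 1·Y = [-9, -48.5000+9.5265i, -1.5000-7.7945i, 37, -1.5000+7.7945i, -48.5000-9.5265i]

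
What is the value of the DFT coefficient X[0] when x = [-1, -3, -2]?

X[0] = Σ(n=0 to 2) x[n] · ω_3^0 = Σ x[n]
= (-1) + (-3) + (-2)

X[0] = -6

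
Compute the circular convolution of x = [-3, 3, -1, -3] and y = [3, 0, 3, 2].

(x ⊛ y)[n] = Σ(m=0 to 3) x[m] · y[(n-m) mod 4]

Computing each output sample:
(x ⊛ y)[0] = -6
(x ⊛ y)[1] = -2
(x ⊛ y)[2] = -18
(x ⊛ y)[3] = -6

x ⊛ y = [-6, -2, -18, -6]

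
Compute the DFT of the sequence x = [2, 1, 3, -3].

X[k] = Σ(n=0 to 3) x[n] · ω_4^(nk)
where ω_4 = e^(-2πi/4)

Computing each X[k]:
X[0] = 3
X[1] = -1-4i
X[2] = 7
X[3] = -1+4i

X = [3, -1-4i, 7, -1+4i]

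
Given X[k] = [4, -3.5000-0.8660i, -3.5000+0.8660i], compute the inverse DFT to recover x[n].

x[n] = (1/3) Σ(k=0 to 2) X[k] · e^(2πikn/3)

Computing each x[n]:
x[0] = -1
x[1] = 3
x[2] = 2

x = [-1, 3, 2]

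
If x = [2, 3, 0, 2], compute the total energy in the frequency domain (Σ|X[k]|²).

Parseval: Σ|x[n]|² = (1/N)Σ|X[k]|², so Σ|X[k]|² = N·Σ|x[n]|² = 4·17.0000

Σ|X[k]|² = N·Σ|x[n]|² = 4·17.0000 = 68.0000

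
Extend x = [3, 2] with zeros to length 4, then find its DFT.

Original 2-point DFT: [5, 1]
Zero-padded 4-point DFT provides frequency interpolation.

DFT_4([x, 0, ...]) = [5, 3-2i, 1, 3+2i]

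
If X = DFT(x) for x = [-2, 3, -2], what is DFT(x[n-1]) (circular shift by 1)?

Time shift by 1: X_shifted[k] = ω_3^(1k) · X[k]
Shifted x = [-2, -2, 3]

DFT(x[n-1]) = [-1, -2.5000+4.3301i, -2.5000-4.3301i]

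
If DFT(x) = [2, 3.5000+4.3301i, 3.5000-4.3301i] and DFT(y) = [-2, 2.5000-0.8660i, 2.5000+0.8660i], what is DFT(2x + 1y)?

By linearity: DFT(2x + 1y) = 2·DFT(x) + 1·DFT(y)
= 2·[2, 3.5000+4.3301i, 3.5000-4.3301i] + 1·[-2, 2.5000-0.8660i, 2.5000+0.8660i]

Computing element-wise:
Z[0] = 2·(2) + 1·(-2) = 2
Z[1] = 2·(3.5000+4.3301i) + 1·(2.5000-0.8660i) = 9.5000+7.7942i
Z[2] = 2·(3.5000-4.3301i) + 1·(2.5000+0.8660i) = 9.5000-7.7942i

DFT(2x + 1y) = 2·X + 1·Y = [2, 9.5000+7.7942i, 9.5000-7.7942i]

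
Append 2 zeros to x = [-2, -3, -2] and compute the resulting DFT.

Original 3-point DFT: [-7, 0.5000+0.8660i, 0.5000-0.8660i]
Zero-padded 5-point DFT provides frequency interpolation.

DFT_5([x, 0, ...]) = [-7, -1.3090+4.0287i, -0.1910-0.1388i, -0.1910+0.1388i, -1.3090-4.0287i]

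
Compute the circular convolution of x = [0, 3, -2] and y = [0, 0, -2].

(x ⊛ y)[n] = Σ(m=0 to 2) x[m] · y[(n-m) mod 3]

Computing each output sample:
(x ⊛ y)[0] = -6
(x ⊛ y)[1] = 4
(x ⊛ y)[2] = 0

x ⊛ y = [-6, 4, 0]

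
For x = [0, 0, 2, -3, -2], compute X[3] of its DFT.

X[3] = Σ(n=0 to 4) x[n] · ω_5^(3n) where ω_5 = e^(-2πi/5)
= (0)·ω_5^0 + (0)·ω_5^3 + (2)·ω_5^6 + (-3)·ω_5^9 + (-2)·ω_5^12

X[3] = 1.3090-3.5797i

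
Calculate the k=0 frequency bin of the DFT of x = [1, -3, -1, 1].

X[0] = Σ(n=0 to 3) x[n] · ω_4^0 = Σ x[n]
= (1) + (-3) + (-1) + (1)

X[0] = -2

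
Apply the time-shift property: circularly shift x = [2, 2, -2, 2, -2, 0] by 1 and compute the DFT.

Time shift by 1: X_shifted[k] = ω_6^(1k) · X[k]
Shifted x = [0, 2, 2, -2, 2, -2]

DFT(x[n-1]) = [2, -3.4641i, -4.0000-3.4641i, 6, -4.0000+3.4641i, 3.4641i]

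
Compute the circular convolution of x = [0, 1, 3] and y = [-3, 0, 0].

(x ⊛ y)[n] = Σ(m=0 to 2) x[m] · y[(n-m) mod 3]

Computing each output sample:
(x ⊛ y)[0] = 0
(x ⊛ y)[1] = -3
(x ⊛ y)[2] = -9

x ⊛ y = [0, -3, -9]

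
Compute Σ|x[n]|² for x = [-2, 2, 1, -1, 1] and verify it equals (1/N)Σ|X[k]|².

Time domain:
Σ|x[n]|² = |-2|² + |2|² + |1|² + |-1|² + |1|² = 11.0000

Frequency domain:
(1/5)Σ|X[k]|² = (1/5)(|1|² + |-1.0729-2.1266i|² + |-4.4271+1.3143i|² + |-4.4271-1.3143i|² + |-1.0729+2.1266i|²) = (1/5)·55.0000 = 11.0000

Both sides agree, confirming Parseval's theorem.

Σ|x[n]|² = (1/N)Σ|X[k]|² = 11.0000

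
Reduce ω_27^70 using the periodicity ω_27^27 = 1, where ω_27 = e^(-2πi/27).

Since ω_27^27 = 1, powers reduce modulo 27.
70 mod 27 = 16
So ω_27^70 = ω_27^16 = e^(-2πi·16/27)

ω_27^70 = ω_27^16 = -0.8355+0.5495i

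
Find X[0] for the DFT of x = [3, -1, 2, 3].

X[0] = Σ(n=0 to 3) x[n] · ω_4^0 = Σ x[n]
= (3) + (-1) + (2) + (3)

X[0] = 7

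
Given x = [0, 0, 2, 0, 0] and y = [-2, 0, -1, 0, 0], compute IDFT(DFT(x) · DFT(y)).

(x ⊛ y)[n] = Σ(m=0 to 4) x[m] · y[(n-m) mod 5]

Computing each output sample:
(x ⊛ y)[0] = 0
(x ⊛ y)[1] = 0
(x ⊛ y)[2] = -4
(x ⊛ y)[3] = 0
(x ⊛ y)[4] = -2

x ⊛ y = [0, 0, -4, 0, -2]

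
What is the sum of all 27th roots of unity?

Sum of all nth roots of unity equals 0 for n > 1 (geometric series with r ≠ 1).

0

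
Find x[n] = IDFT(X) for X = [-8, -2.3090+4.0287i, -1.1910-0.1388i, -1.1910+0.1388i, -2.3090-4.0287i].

x[n] = (1/5) Σ(k=0 to 4) X[k] · e^(2πikn/5)

Computing each x[n]:
x[0] = -3
x[1] = -3
x[2] = -2
x[3] = 0
x[4] = 0

x = [-3, -3, -2, 0, 0]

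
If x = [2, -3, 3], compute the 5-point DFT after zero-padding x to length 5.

Original 3-point DFT: [2, 2.0000+5.1962i, 2.0000-5.1962i]
Zero-padded 5-point DFT provides frequency interpolation.

DFT_5([x, 0, ...]) = [2, -1.3541+1.0898i, 5.3541+4.6165i, 5.3541-4.6165i, -1.3541-1.0898i]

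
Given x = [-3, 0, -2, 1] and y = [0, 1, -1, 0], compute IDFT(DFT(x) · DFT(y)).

(x ⊛ y)[n] = Σ(m=0 to 3) x[m] · y[(n-m) mod 4]

Computing each output sample:
(x ⊛ y)[0] = 3
(x ⊛ y)[1] = -4
(x ⊛ y)[2] = 3
(x ⊛ y)[3] = -2

x ⊛ y = [3, -4, 3, -2]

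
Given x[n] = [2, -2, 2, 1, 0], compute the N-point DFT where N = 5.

X[k] = Σ(n=0 to 4) x[n] · ω_5^(nk)
where ω_5 = e^(-2πi/5)

Computing each X[k]:
X[0] = 3
X[1] = -1.0451+1.3143i
X[2] = 4.5451+2.1266i
X[3] = 4.5451-2.1266i
X[4] = -1.0451-1.3143i

X = [3, -1.0451+1.3143i, 4.5451+2.1266i, 4.5451-2.1266i, -1.0451-1.3143i]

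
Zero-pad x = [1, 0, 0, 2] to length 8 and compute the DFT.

Original 4-point DFT: [3, 1+2i, -1, 1-2i]
Zero-padded 8-point DFT provides frequency interpolation.

DFT_8([x, 0, ...]) = [3, -0.4142-1.4142i, 1+2i, 2.4142-1.4142i, -1, 2.4142+1.4142i, 1-2i, -0.4142+1.4142i]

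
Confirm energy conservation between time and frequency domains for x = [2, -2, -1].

Time domain:
Σ|x[n]|² = |2|² + |-2|² + |-1|² = 9.0000

Frequency domain:
(1/3)Σ|X[k]|² = (1/3)(|-1|² + |3.5000+0.8660i|² + |3.5000-0.8660i|²) = (1/3)·27.0000 = 9.0000

Both sides agree, confirming Parseval's theorem.

Σ|x[n]|² = (1/N)Σ|X[k]|² = 9.0000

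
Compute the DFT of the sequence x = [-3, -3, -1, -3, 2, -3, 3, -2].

X[k] = Σ(n=0 to 7) x[n] · ω_8^(nk)
where ω_8 = e^(-2πi/8)

Computing each X[k]:
X[0] = -10
X[1] = -4.2929+4.7071i
X[2] = -3+1i
X[3] = -5.7071-3.2929i
X[4] = 12
X[5] = -5.7071+3.2929i
X[6] = -3-1i
X[7] = -4.2929-4.7071i

X = [-10, -4.2929+4.7071i, -3+1i, -5.7071-3.2929i, 12, -5.7071+3.2929i, -3-1i, -4.2929-4.7071i]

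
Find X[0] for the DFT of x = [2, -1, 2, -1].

X[0] = Σ(n=0 to 3) x[n] · ω_4^0 = Σ x[n]
= (2) + (-1) + (2) + (-1)

X[0] = 2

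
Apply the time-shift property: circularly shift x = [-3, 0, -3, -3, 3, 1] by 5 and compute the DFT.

Time shift by 5: X_shifted[k] = ω_6^(5k) · X[k]
Shifted x = [0, -3, -3, 3, 1, -3]

DFT(x[n-5]) = [-5, -5.0000+3.4641i, 7.0000-3.4641i, 1, 7.0000+3.4641i, -5.0000-3.4641i]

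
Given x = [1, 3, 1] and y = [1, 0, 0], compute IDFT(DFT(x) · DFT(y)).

(x ⊛ y)[n] = Σ(m=0 to 2) x[m] · y[(n-m) mod 3]

Computing each output sample:
(x ⊛ y)[0] = 1
(x ⊛ y)[1] = 3
(x ⊛ y)[2] = 1

x ⊛ y = [1, 3, 1]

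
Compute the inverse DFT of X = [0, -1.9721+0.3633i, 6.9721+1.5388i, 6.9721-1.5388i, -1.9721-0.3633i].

x[n] = (1/5) Σ(k=0 to 4) X[k] · e^(2πikn/5)

Computing each x[n]:
x[0] = 2
x[1] = -3
x[2] = 2
x[3] = 1
x[4] = -2

x = [2, -3, 2, 1, -2]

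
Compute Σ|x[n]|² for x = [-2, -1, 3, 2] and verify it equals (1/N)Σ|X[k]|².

Time domain:
Σ|x[n]|² = |-2|² + |-1|² + |3|² + |2|² = 18.0000

Frequency domain:
(1/4)Σ|X[k]|² = (1/4)(|2|² + |-5+3i|² + |0|² + |-5-3i|²) = (1/4)·72.0000 = 18.0000

Both sides agree, confirming Parseval's theorem.

Σ|x[n]|² = (1/N)Σ|X[k]|² = 18.0000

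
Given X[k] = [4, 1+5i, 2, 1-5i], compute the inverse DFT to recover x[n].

x[n] = (1/4) Σ(k=0 to 3) X[k] · e^(2πikn/4)

Computing each x[n]:
x[0] = 2
x[1] = -2
x[2] = 1
x[3] = 3

x = [2, -2, 1, 3]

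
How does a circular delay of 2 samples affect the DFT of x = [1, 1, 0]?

Time shift by 2: X_shifted[k] = ω_3^(2k) · X[k]
Shifted x = [1, 0, 1]

DFT(x[n-2]) = [2, 0.5000+0.8660i, 0.5000-0.8660i]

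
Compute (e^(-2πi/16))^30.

Since ω_16^16 = 1, powers reduce modulo 16.
30 mod 16 = 14
So ω_16^30 = ω_16^14 = e^(-2πi·14/16)

ω_16^30 = ω_16^14 = 0.7071+0.7071i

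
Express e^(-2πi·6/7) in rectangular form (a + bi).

ω_7^6 = e^(-2πi·6/7)
= cos(-2π·6/7) + i·sin(-2π·6/7)
= cos(-12π/7) + i·sin(-12π/7)

ω_7^6 = cos(-12π/7) + i·sin(-12π/7) = 0.6235+0.7818i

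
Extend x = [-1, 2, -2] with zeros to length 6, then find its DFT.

Original 3-point DFT: [-1, -1.0000-3.4641i, -1.0000+3.4641i]
Zero-padded 6-point DFT provides frequency interpolation.

DFT_6([x, 0, ...]) = [-1, 1, -1.0000-3.4641i, -5, -1.0000+3.4641i, 1]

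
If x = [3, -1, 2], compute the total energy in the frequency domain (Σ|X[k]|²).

Parseval: Σ|x[n]|² = (1/N)Σ|X[k]|², so Σ|X[k]|² = N·Σ|x[n]|² = 3·14.0000

Σ|X[k]|² = N·Σ|x[n]|² = 3·14.0000 = 42.0000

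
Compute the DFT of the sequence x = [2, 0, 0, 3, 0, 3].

X[k] = Σ(n=0 to 5) x[n] · ω_6^(nk)
where ω_6 = e^(-2πi/6)

Computing each X[k]:
X[0] = 8
X[1] = 0.5000+2.5981i
X[2] = 3.5000+2.5981i
X[3] = -4
X[4] = 3.5000-2.5981i
X[5] = 0.5000-2.5981i

X = [8, 0.5000+2.5981i, 3.5000+2.5981i, -4, 3.5000-2.5981i, 0.5000-2.5981i]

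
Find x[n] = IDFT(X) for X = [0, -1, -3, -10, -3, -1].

x[n] = (1/6) Σ(k=0 to 5) X[k] · e^(2πikn/6)

Computing each x[n]:
x[0] = -3
x[1] = 2
x[2] = -1
x[3] = 1
x[4] = -1
x[5] = 2

x = [-3, 2, -1, 1, -1, 2]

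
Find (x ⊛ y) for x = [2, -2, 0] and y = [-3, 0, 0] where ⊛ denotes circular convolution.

(x ⊛ y)[n] = Σ(m=0 to 2) x[m] · y[(n-m) mod 3]

Computing each output sample:
(x ⊛ y)[0] = -6
(x ⊛ y)[1] = 6
(x ⊛ y)[2] = 0

x ⊛ y = [-6, 6, 0]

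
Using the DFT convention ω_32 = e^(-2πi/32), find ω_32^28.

ω_32^28 = e^(-2πi·28/32)
= cos(-2π·28/32) + i·sin(-2π·28/32)
= cos(-56π/32) + i·sin(-56π/32)

ω_32^28 = cos(-56π/32) + i·sin(-56π/32) = 0.7071+0.7071i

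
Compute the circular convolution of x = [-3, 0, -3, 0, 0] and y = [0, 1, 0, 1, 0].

(x ⊛ y)[n] = Σ(m=0 to 4) x[m] · y[(n-m) mod 5]

Computing each output sample:
(x ⊛ y)[0] = -3
(x ⊛ y)[1] = -3
(x ⊛ y)[2] = 0
(x ⊛ y)[3] = -6
(x ⊛ y)[4] = 0

x ⊛ y = [-3, -3, 0, -6, 0]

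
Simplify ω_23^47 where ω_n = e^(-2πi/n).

Since ω_23^23 = 1, powers reduce modulo 23.
47 mod 23 = 1
So ω_23^47 = ω_23^1 = e^(-2πi·1/23)

ω_23^47 = ω_23^1 = 0.9629-0.2698i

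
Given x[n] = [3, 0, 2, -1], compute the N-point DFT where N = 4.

X[k] = Σ(n=0 to 3) x[n] · ω_4^(nk)
where ω_4 = e^(-2πi/4)

Computing each X[k]:
X[0] = 4
X[1] = 1-1i
X[2] = 6
X[3] = 1+1i

X = [4, 1-1i, 6, 1+1i]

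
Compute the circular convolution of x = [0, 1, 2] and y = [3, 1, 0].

(x ⊛ y)[n] = Σ(m=0 to 2) x[m] · y[(n-m) mod 3]

Computing each output sample:
(x ⊛ y)[0] = 2
(x ⊛ y)[1] = 3
(x ⊛ y)[2] = 7

x ⊛ y = [2, 3, 7]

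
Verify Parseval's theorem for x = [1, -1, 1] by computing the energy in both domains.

Time domain:
Σ|x[n]|² = |1|² + |-1|² + |1|² = 3.0000

Frequency domain:
(1/3)Σ|X[k]|² = (1/3)(|1|² + |1.0000+1.7321i|² + |1.0000-1.7321i|²) = (1/3)·9.0000 = 3.0000

Both sides agree, confirming Parseval's theorem.

Σ|x[n]|² = (1/N)Σ|X[k]|² = 3.0000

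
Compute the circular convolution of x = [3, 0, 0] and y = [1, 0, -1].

(x ⊛ y)[n] = Σ(m=0 to 2) x[m] · y[(n-m) mod 3]

Computing each output sample:
(x ⊛ y)[0] = 3
(x ⊛ y)[1] = 0
(x ⊛ y)[2] = -3

x ⊛ y = [3, 0, -3]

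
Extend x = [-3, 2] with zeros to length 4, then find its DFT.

Original 2-point DFT: [-1, -5]
Zero-padded 4-point DFT provides frequency interpolation.

DFT_4([x, 0, ...]) = [-1, -3-2i, -5, -3+2i]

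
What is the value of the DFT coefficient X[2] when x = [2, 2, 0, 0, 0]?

X[2] = Σ(n=0 to 4) x[n] · ω_5^(2n) where ω_5 = e^(-2πi/5)
= (2)·ω_5^0 + (2)·ω_5^2 + (0)·ω_5^4 + (0)·ω_5^6 + (0)·ω_5^8

X[2] = 0.3820-1.1756i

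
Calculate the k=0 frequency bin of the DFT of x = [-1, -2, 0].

X[0] = Σ(n=0 to 2) x[n] · ω_3^0 = Σ x[n]
= (-1) + (-2) + (0)

X[0] = -3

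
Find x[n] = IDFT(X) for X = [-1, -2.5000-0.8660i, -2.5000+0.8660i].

x[n] = (1/3) Σ(k=0 to 2) X[k] · e^(2πikn/3)

Computing each x[n]:
x[0] = -2
x[1] = 1
x[2] = 0

x = [-2, 1, 0]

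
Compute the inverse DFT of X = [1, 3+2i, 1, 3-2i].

x[n] = (1/4) Σ(k=0 to 3) X[k] · e^(2πikn/4)

Computing each x[n]:
x[0] = 2
x[1] = -1
x[2] = -1
x[3] = 1

x = [2, -1, -1, 1]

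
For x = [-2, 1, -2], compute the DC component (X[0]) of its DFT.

X[0] = Σ(n=0 to 2) x[n] · ω_3^0 = Σ x[n]
= (-2) + (1) + (-2)

X[0] = -3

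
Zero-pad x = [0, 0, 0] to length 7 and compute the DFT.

Original 3-point DFT: [0, 0, 0]
Zero-padded 7-point DFT provides frequency interpolation.

DFT_7([x, 0, ...]) = [0, 0, 0, 0, 0, 0, 0]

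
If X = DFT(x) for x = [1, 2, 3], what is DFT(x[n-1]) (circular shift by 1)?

Time shift by 1: X_shifted[k] = ω_3^(1k) · X[k]
Shifted x = [3, 1, 2]

DFT(x[n-1]) = [6, 1.5000+0.8660i, 1.5000-0.8660i]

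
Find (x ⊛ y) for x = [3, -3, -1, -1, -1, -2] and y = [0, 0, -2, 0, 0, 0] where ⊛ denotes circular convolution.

(x ⊛ y)[n] = Σ(m=0 to 5) x[m] · y[(n-m) mod 6]

Computing each output sample:
(x ⊛ y)[0] = 2
(x ⊛ y)[1] = 4
(x ⊛ y)[2] = -6
(x ⊛ y)[3] = 6
(x ⊛ y)[4] = 2
(x ⊛ y)[5] = 2

x ⊛ y = [2, 4, -6, 6, 2, 2]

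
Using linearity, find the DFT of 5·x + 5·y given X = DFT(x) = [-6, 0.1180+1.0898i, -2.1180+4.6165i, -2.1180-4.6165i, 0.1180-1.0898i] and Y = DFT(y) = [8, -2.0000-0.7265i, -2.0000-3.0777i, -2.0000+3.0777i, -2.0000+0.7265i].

By linearity: DFT(5x + 5y) = 5·DFT(x) + 5·DFT(y)
= 5·[-6, 0.1180+1.0898i, -2.1180+4.6165i, -2.1180-4.6165i, 0.1180-1.0898i] + 5·[8, -2.0000-0.7265i, -2.0000-3.0777i, -2.0000+3.0777i, -2.0000+0.7265i]

Computing element-wise:
Z[0] = 5·(-6) + 5·(8) = 10
Z[1] = 5·(0.1180+1.0898i) + 5·(-2.0000-0.7265i) = -9.4100+1.8165i
Z[2] = 5·(-2.1180+4.6165i) + 5·(-2.0000-3.0777i) = -20.5900+7.6940i
Z[3] = 5·(-2.1180-4.6165i) + 5·(-2.0000+3.0777i) = -20.5900-7.6940i
Z[4] = 5·(0.1180-1.0898i) + 5·(-2.0000+0.7265i) = -9.4100-1.8165i

DFT(5x + 5y) = 5·X + 5·Y = [10, -9.4100+1.8165i, -20.5900+7.6940i, -20.5900-7.6940i, -9.4100-1.8165i]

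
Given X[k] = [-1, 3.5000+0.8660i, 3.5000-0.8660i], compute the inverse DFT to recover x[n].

x[n] = (1/3) Σ(k=0 to 2) X[k] · e^(2πikn/3)

Computing each x[n]:
x[0] = 2
x[1] = -2
x[2] = -1

x = [2, -2, -1]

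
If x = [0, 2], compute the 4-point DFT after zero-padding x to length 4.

Original 2-point DFT: [2, -2]
Zero-padded 4-point DFT provides frequency interpolation.

DFT_4([x, 0, ...]) = [2, -2i, -2, 2i]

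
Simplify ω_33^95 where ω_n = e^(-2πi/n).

Since ω_33^33 = 1, powers reduce modulo 33.
95 mod 33 = 29
So ω_33^95 = ω_33^29 = e^(-2πi·29/33)

ω_33^95 = ω_33^29 = 0.7237+0.6901i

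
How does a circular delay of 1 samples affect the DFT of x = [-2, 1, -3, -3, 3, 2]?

Time shift by 1: X_shifted[k] = ω_6^(1k) · X[k]
Shifted x = [2, -2, 1, -3, -3, 3]

DFT(x[n-1]) = [-2, 6.5000+0.8660i, -0.5000+7.7942i, 2, -0.5000-7.7942i, 6.5000-0.8660i]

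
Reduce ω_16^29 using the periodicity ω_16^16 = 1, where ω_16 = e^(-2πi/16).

Since ω_16^16 = 1, powers reduce modulo 16.
29 mod 16 = 13
So ω_16^29 = ω_16^13 = e^(-2πi·13/16)

ω_16^29 = ω_16^13 = 0.3827+0.9239i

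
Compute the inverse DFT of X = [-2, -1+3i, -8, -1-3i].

x[n] = (1/4) Σ(k=0 to 3) X[k] · e^(2πikn/4)

Computing each x[n]:
x[0] = -3
x[1] = 0
x[2] = -2
x[3] = 3

x = [-3, 0, -2, 3]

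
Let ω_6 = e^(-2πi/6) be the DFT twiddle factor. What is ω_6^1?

ω_6^1 = e^(-2πi·1/6)
= cos(-2π·1/6) + i·sin(-2π·1/6)
= cos(-2π/6) + i·sin(-2π/6)

ω_6^1 = cos(-2π/6) + i·sin(-2π/6) = 0.5000-0.8660i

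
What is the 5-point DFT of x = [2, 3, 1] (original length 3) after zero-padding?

Original 3-point DFT: [6, -1.7321i, 1.7321i]
Zero-padded 5-point DFT provides frequency interpolation.

DFT_5([x, 0, ...]) = [6, 2.1180-3.4410i, -0.1180-0.8123i, -0.1180+0.8123i, 2.1180+3.4410i]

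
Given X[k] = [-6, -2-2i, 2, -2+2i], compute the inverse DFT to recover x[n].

x[n] = (1/4) Σ(k=0 to 3) X[k] · e^(2πikn/4)

Computing each x[n]:
x[0] = -2
x[1] = -1
x[2] = 0
x[3] = -3

x = [-2, -1, 0, -3]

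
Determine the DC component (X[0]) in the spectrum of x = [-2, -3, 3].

X[0] = Σ(n=0 to 2) x[n] · ω_3^0 = Σ x[n]
= (-2) + (-3) + (3)

X[0] = -2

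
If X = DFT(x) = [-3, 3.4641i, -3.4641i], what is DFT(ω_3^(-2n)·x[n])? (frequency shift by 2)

Modulation property: DFT(ω_3^(-2n)·x[n]) = X[(k-2) mod 3], so circularly shift X by 2 positions.

X[k-2] = [3.4641i, -3.4641i, -3]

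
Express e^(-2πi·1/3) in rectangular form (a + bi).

ω_3^1 = e^(-2πi·1/3)
= cos(-2π·1/3) + i·sin(-2π·1/3)
= cos(-2π/3) + i·sin(-2π/3)

ω_3^1 = cos(-2π/3) + i·sin(-2π/3) = -0.5000-0.8660i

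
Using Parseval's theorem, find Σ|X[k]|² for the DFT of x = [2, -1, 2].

Parseval: Σ|x[n]|² = (1/N)Σ|X[k]|², so Σ|X[k]|² = N·Σ|x[n]|² = 3·9.0000

Σ|X[k]|² = N·Σ|x[n]|² = 3·9.0000 = 27.0000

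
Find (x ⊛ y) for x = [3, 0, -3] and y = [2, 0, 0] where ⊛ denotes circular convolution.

(x ⊛ y)[n] = Σ(m=0 to 2) x[m] · y[(n-m) mod 3]

Computing each output sample:
(x ⊛ y)[0] = 6
(x ⊛ y)[1] = 0
(x ⊛ y)[2] = -6

x ⊛ y = [6, 0, -6]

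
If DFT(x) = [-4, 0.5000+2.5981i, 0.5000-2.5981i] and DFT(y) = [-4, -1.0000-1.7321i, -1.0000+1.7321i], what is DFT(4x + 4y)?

By linearity: DFT(4x + 4y) = 4·DFT(x) + 4·DFT(y)
= 4·[-4, 0.5000+2.5981i, 0.5000-2.5981i] + 4·[-4, -1.0000-1.7321i, -1.0000+1.7321i]

Computing element-wise:
Z[0] = 4·(-4) + 4·(-4) = -32
Z[1] = 4·(0.5000+2.5981i) + 4·(-1.0000-1.7321i) = -2.0000+3.4640i
Z[2] = 4·(0.5000-2.5981i) + 4·(-1.0000+1.7321i) = -2.0000-3.4640i

DFT(4x + 4y) = 4·X + 4·Y = [-32, -2.0000+3.4640i, -2.0000-3.4640i]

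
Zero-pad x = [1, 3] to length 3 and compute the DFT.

Original 2-point DFT: [4, -2]
Zero-padded 3-point DFT provides frequency interpolation.

DFT_3([x, 0, ...]) = [4, -0.5000-2.5981i, -0.5000+2.5981i]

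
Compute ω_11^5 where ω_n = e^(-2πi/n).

ω_11^5 = e^(-2πi·5/11)
= cos(-2π·5/11) + i·sin(-2π·5/11)
= cos(-10π/11) + i·sin(-10π/11)

ω_11^5 = cos(-10π/11) + i·sin(-10π/11) = -0.9595-0.2817i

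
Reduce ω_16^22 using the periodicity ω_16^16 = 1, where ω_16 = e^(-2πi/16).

Since ω_16^16 = 1, powers reduce modulo 16.
22 mod 16 = 6
So ω_16^22 = ω_16^6 = e^(-2πi·6/16)

ω_16^22 = ω_16^6 = -0.7071-0.7071i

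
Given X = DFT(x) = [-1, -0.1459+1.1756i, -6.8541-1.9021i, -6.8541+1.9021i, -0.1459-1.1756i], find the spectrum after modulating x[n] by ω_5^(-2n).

Modulation property: DFT(ω_5^(-2n)·x[n]) = X[(k-2) mod 5], so circularly shift X by 2 positions.

X[k-2] = [-6.8541+1.9021i, -0.1459-1.1756i, -1, -0.1459+1.1756i, -6.8541-1.9021i]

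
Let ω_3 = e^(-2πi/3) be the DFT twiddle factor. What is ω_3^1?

ω_3^1 = e^(-2πi·1/3)
= cos(-2π·1/3) + i·sin(-2π·1/3)
= cos(-2π/3) + i·sin(-2π/3)

ω_3^1 = cos(-2π/3) + i·sin(-2π/3) = -0.5000-0.8660i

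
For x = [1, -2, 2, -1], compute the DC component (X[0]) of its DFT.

X[0] = Σ(n=0 to 3) x[n] · ω_4^0 = Σ x[n]
= (1) + (-2) + (2) + (-1)

X[0] = 0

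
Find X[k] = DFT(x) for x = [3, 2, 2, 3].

X[k] = Σ(n=0 to 3) x[n] · ω_4^(nk)
where ω_4 = e^(-2πi/4)

Computing each X[k]:
X[0] = 10
X[1] = 1+1i
X[2] = 0
X[3] = 1-1i

X = [10, 1+1i, 0, 1-1i]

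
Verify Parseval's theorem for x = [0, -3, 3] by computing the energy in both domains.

Time domain:
Σ|x[n]|² = |0|² + |-3|² + |3|² = 18.0000

Frequency domain:
(1/3)Σ|X[k]|² = (1/3)(|0|² + |5.1962i|² + |-5.1962i|²) = (1/3)·54.0000 = 18.0000

Both sides agree, confirming Parseval's theorem.

Σ|x[n]|² = (1/N)Σ|X[k]|² = 18.0000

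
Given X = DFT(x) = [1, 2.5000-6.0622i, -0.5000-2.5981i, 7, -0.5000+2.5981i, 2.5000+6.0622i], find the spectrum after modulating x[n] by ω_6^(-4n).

Modulation property: DFT(ω_6^(-4n)·x[n]) = X[(k-4) mod 6], so circularly shift X by 4 positions.

X[k-4] = [-0.5000-2.5981i, 7, -0.5000+2.5981i, 2.5000+6.0622i, 1, 2.5000-6.0622i]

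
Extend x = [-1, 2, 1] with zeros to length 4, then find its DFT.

Original 3-point DFT: [2, -2.5000-0.8660i, -2.5000+0.8660i]
Zero-padded 4-point DFT provides frequency interpolation.

DFT_4([x, 0, ...]) = [2, -2-2i, -2, -2+2i]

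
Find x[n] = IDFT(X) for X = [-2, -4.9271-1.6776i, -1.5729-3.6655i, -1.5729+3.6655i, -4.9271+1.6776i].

x[n] = (1/5) Σ(k=0 to 4) X[k] · e^(2πikn/5)

Computing each x[n]:
x[0] = -3
x[1] = 1
x[2] = 0
x[3] = 2
x[4] = -2

x = [-3, 1, 0, 2, -2]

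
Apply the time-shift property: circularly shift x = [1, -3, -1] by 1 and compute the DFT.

Time shift by 1: X_shifted[k] = ω_3^(1k) · X[k]
Shifted x = [-1, 1, -3]

DFT(x[n-1]) = [-3, -3.4641i, 3.4641i]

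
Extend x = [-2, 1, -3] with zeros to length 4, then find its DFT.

Original 3-point DFT: [-4, -1.0000-3.4641i, -1.0000+3.4641i]
Zero-padded 4-point DFT provides frequency interpolation.

DFT_4([x, 0, ...]) = [-4, 1-1i, -6, 1+1i]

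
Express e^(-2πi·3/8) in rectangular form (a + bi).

ω_8^3 = e^(-2πi·3/8)
= cos(-2π·3/8) + i·sin(-2π·3/8)
= cos(-6π/8) + i·sin(-6π/8)

ω_8^3 = cos(-6π/8) + i·sin(-6π/8) = -0.7071-0.7071i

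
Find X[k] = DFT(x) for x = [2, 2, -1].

X[k] = Σ(n=0 to 2) x[n] · ω_3^(nk)
where ω_3 = e^(-2πi/3)

Computing each X[k]:
X[0] = 3
X[1] = 1.5000-2.5981i
X[2] = 1.5000+2.5981i

X = [3, 1.5000-2.5981i, 1.5000+2.5981i]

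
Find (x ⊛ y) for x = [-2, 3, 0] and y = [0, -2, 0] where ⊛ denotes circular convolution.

(x ⊛ y)[n] = Σ(m=0 to 2) x[m] · y[(n-m) mod 3]

Computing each output sample:
(x ⊛ y)[0] = 0
(x ⊛ y)[1] = 4
(x ⊛ y)[2] = -6

x ⊛ y = [0, 4, -6]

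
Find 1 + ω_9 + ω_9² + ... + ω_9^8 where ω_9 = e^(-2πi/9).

Sum of all nth roots of unity equals 0 for n > 1 (geometric series with r ≠ 1).

0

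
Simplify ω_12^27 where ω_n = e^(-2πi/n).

Since ω_12^12 = 1, powers reduce modulo 12.
27 mod 12 = 3
So ω_12^27 = ω_12^3 = e^(-2πi·3/12)

ω_12^27 = ω_12^3 = -1i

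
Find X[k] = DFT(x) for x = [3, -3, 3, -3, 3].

X[k] = Σ(n=0 to 4) x[n] · ω_5^(nk)
where ω_5 = e^(-2πi/5)

Computing each X[k]:
X[0] = 3
X[1] = 3.0000+2.1796i
X[2] = 3.0000+9.2331i
X[3] = 3.0000-9.2331i
X[4] = 3.0000-2.1796i

X = [3, 3.0000+2.1796i, 3.0000+9.2331i, 3.0000-9.2331i, 3.0000-2.1796i]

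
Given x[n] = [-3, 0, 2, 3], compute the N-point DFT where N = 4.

X[k] = Σ(n=0 to 3) x[n] · ω_4^(nk)
where ω_4 = e^(-2πi/4)

Computing each X[k]:
X[0] = 2
X[1] = -5+3i
X[2] = -4
X[3] = -5-3i

X = [2, -5+3i, -4, -5-3i]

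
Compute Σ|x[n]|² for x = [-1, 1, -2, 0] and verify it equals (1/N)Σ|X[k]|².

Time domain:
Σ|x[n]|² = |-1|² + |1|² + |-2|² + |0|² = 6.0000

Frequency domain:
(1/4)Σ|X[k]|² = (1/4)(|-2|² + |1-1i|² + |-4|² + |1+1i|²) = (1/4)·24.0000 = 6.0000

Both sides agree, confirming Parseval's theorem.

Σ|x[n]|² = (1/N)Σ|X[k]|² = 6.0000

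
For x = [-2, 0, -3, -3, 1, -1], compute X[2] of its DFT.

X[2] = Σ(n=0 to 5) x[n] · ω_6^(2n) where ω_6 = e^(-2πi/6)
= (-2)·ω_6^0 + (0)·ω_6^2 + (-3)·ω_6^4 + (-3)·ω_6^6 + (1)·ω_6^8 + (-1)·ω_6^10

X[2] = -3.5000-4.3301i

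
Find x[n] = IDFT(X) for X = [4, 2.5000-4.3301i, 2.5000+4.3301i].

x[n] = (1/3) Σ(k=0 to 2) X[k] · e^(2πikn/3)

Computing each x[n]:
x[0] = 3
x[1] = 3
x[2] = -2

x = [3, 3, -2]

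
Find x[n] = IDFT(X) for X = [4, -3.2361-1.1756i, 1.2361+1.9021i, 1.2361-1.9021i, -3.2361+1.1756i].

x[n] = (1/5) Σ(k=0 to 4) X[k] · e^(2πikn/5)

Computing each x[n]:
x[0] = 0
x[1] = 0
x[2] = 3
x[3] = 1
x[4] = 0

x = [0, 0, 3, 1, 0]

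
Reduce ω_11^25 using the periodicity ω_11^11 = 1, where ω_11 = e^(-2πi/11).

Since ω_11^11 = 1, powers reduce modulo 11.
25 mod 11 = 3
So ω_11^25 = ω_11^3 = e^(-2πi·3/11)

ω_11^25 = ω_11^3 = -0.1423-0.9898i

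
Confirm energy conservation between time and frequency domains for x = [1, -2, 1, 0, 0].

Time domain:
Σ|x[n]|² = |1|² + |-2|² + |1|² + |0|² + |0|² = 6.0000

Frequency domain:
(1/5)Σ|X[k]|² = (1/5)(|0|² + |-0.4271+1.3143i|² + |2.9271+2.1266i|² + |2.9271-2.1266i|² + |-0.4271-1.3143i|²) = (1/5)·30.0000 = 6.0000

Both sides agree, confirming Parseval's theorem.

Σ|x[n]|² = (1/N)Σ|X[k]|² = 6.0000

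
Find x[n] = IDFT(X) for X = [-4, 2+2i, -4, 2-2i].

x[n] = (1/4) Σ(k=0 to 3) X[k] · e^(2πikn/4)

Computing each x[n]:
x[0] = -1
x[1] = -1
x[2] = -3
x[3] = 1

x = [-1, -1, -3, 1]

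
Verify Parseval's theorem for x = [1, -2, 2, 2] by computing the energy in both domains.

Time domain:
Σ|x[n]|² = |1|² + |-2|² + |2|² + |2|² = 13.0000

Frequency domain:
(1/4)Σ|X[k]|² = (1/4)(|3|² + |-1+4i|² + |3|² + |-1-4i|²) = (1/4)·52.0000 = 13.0000

Both sides agree, confirming Parseval's theorem.

Σ|x[n]|² = (1/N)Σ|X[k]|² = 13.0000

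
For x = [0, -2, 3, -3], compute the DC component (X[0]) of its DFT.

X[0] = Σ(n=0 to 3) x[n] · ω_4^0 = Σ x[n]
= (0) + (-2) + (3) + (-3)

X[0] = -2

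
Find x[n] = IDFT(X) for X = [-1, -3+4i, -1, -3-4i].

x[n] = (1/4) Σ(k=0 to 3) X[k] · e^(2πikn/4)

Computing each x[n]:
x[0] = -2
x[1] = -2
x[2] = 1
x[3] = 2

x = [-2, -2, 1, 2]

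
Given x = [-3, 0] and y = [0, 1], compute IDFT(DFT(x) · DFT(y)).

(x ⊛ y)[n] = Σ(m=0 to 1) x[m] · y[(n-m) mod 2]

Computing each output sample:
(x ⊛ y)[0] = 0
(x ⊛ y)[1] = -3

x ⊛ y = [0, -3]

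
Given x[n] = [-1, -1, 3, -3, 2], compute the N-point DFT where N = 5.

X[k] = Σ(n=0 to 4) x[n] · ω_5^(nk)
where ω_5 = e^(-2πi/5)

Computing each X[k]:
X[0] = 0
X[1] = -0.6910-0.6735i
X[2] = -1.8090+7.4697i
X[3] = -1.8090-7.4697i
X[4] = -0.6910+0.6735i

X = [0, -0.6910-0.6735i, -1.8090+7.4697i, -1.8090-7.4697i, -0.6910+0.6735i]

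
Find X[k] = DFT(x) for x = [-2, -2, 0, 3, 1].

X[k] = Σ(n=0 to 4) x[n] · ω_5^(nk)
where ω_5 = e^(-2πi/5)

Computing each X[k]:
X[0] = 0
X[1] = -4.7361+4.6165i
X[2] = -0.2639-1.0898i
X[3] = -0.2639+1.0898i
X[4] = -4.7361-4.6165i

X = [0, -4.7361+4.6165i, -0.2639-1.0898i, -0.2639+1.0898i, -4.7361-4.6165i]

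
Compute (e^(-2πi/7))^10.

Since ω_7^7 = 1, powers reduce modulo 7.
10 mod 7 = 3
So ω_7^10 = ω_7^3 = e^(-2πi·3/7)

ω_7^10 = ω_7^3 = -0.9010-0.4339i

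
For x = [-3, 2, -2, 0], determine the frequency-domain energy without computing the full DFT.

Parseval: Σ|x[n]|² = (1/N)Σ|X[k]|², so Σ|X[k]|² = N·Σ|x[n]|² = 4·17.0000

Σ|X[k]|² = N·Σ|x[n]|² = 4·17.0000 = 68.0000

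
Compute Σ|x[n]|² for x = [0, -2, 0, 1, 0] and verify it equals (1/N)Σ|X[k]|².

Time domain:
Σ|x[n]|² = |0|² + |-2|² + |0|² + |1|² + |0|² = 5.0000

Frequency domain:
(1/5)Σ|X[k]|² = (1/5)(|-1|² + |-1.4271+2.4899i|² + |1.9271+0.2245i|² + |1.9271-0.2245i|² + |-1.4271-2.4899i|²) = (1/5)·25.0000 = 5.0000

Both sides agree, confirming Parseval's theorem.

Σ|x[n]|² = (1/N)Σ|X[k]|² = 5.0000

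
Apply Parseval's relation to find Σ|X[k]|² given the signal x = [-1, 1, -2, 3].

Parseval: Σ|x[n]|² = (1/N)Σ|X[k]|², so Σ|X[k]|² = N·Σ|x[n]|² = 4·15.0000

Σ|X[k]|² = N·Σ|x[n]|² = 4·15.0000 = 60.0000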